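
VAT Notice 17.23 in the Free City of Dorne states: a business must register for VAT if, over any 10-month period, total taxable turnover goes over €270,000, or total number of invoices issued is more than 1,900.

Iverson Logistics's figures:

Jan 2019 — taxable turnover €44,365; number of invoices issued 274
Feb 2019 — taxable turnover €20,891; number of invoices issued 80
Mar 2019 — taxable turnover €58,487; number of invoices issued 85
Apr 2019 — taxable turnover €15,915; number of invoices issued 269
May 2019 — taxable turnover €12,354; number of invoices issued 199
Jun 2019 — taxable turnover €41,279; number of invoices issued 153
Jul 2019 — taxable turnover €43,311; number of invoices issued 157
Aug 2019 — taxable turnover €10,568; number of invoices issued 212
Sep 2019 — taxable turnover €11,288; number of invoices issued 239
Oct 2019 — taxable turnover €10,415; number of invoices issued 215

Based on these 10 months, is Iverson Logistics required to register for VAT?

No

Total taxable turnover: €44,365 + €20,891 + €58,487 + €15,915 + €12,354 + €41,279 + €43,311 + €10,568 + €11,288 + €10,415 = €268,873 (≤ €270,000).
Total number of invoices issued: 274 + 80 + 85 + 269 + 199 + 153 + 157 + 212 + 239 + 215 = 1,883 (≤ 1,900).
The test is 'or': neither threshold is exceeded.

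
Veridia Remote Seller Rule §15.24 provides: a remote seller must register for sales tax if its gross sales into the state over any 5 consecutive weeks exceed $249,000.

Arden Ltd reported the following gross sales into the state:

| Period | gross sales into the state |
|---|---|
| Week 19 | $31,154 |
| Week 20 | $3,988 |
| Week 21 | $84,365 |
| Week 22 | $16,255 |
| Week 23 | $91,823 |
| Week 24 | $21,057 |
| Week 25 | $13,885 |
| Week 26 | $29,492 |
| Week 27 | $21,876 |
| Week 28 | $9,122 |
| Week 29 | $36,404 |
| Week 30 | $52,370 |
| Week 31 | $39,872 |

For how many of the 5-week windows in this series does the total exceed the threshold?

0

Week 19–Week 23: $31,154 + $3,988 + $84,365 + $16,255 + $91,823 = $227,585 (under)
Week 20–Week 24: $3,988 + $84,365 + $16,255 + $91,823 + $21,057 = $217,488 (under)
Week 21–Week 25: $84,365 + $16,255 + $91,823 + $21,057 + $13,885 = $227,385 (under)
Week 22–Week 26: $16,255 + $91,823 + $21,057 + $13,885 + $29,492 = $172,512 (under)
Week 23–Week 27: $91,823 + $21,057 + $13,885 + $29,492 + $21,876 = $178,133 (under)
Week 24–Week 28: $21,057 + $13,885 + $29,492 + $21,876 + $9,122 = $95,432 (under)
Week 25–Week 29: $13,885 + $29,492 + $21,876 + $9,122 + $36,404 = $110,779 (under)
Week 26–Week 30: $29,492 + $21,876 + $9,122 + $36,404 + $52,370 = $149,264 (under)
Week 27–Week 31: $21,876 + $9,122 + $36,404 + $52,370 + $39,872 = $159,644 (under)
0 windows exceed the threshold.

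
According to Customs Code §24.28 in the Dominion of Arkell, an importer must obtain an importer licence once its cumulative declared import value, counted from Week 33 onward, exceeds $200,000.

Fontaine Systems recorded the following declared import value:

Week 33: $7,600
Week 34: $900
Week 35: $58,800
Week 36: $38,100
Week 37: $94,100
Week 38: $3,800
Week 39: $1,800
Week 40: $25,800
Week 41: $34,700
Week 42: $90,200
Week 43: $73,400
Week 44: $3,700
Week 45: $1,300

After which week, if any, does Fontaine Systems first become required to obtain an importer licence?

Week 38

Through Week 33: $7,600
Through Week 34: $8,500
Through Week 35: $67,300
Through Week 36: $105,400
Through Week 37: $199,500
Through Week 38: $203,300 ← exceeds threshold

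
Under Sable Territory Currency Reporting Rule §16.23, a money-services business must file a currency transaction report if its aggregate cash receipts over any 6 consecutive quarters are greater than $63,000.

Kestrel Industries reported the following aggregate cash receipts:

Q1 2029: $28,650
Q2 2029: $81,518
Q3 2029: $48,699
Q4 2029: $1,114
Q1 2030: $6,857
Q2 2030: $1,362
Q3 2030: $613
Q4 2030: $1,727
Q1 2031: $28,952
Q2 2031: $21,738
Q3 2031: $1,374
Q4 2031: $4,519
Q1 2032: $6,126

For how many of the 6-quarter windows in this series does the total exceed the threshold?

Q1 2029–Q2 2030: $28,650 + $81,518 + $48,699 + $1,114 + $6,857 + $1,362 = $168,200 (over)
Q2 2029–Q3 2030: $81,518 + $48,699 + $1,114 + $6,857 + $1,362 + $613 = $140,163 (over)
Q3 2029–Q4 2030: $48,699 + $1,114 + $6,857 + $1,362 + $613 + $1,727 = $60,372 (under)
Q4 2029–Q1 2031: $1,114 + $6,857 + $1,362 + $613 + $1,727 + $28,952 = $40,625 (under)
Q1 2030–Q2 2031: $6,857 + $1,362 + $613 + $1,727 + $28,952 + $21,738 = $61,249 (under)
Q2 2030–Q3 2031: $1,362 + $613 + $1,727 + $28,952 + $21,738 + $1,374 = $55,766 (under)
Q3 2030–Q4 2031: $613 + $1,727 + $28,952 + $21,738 + $1,374 + $4,519 = $58,923 (under)
Q4 2030–Q1 2032: $1,727 + $28,952 + $21,738 + $1,374 + $4,519 + $6,126 = $64,436 (over)
3 windows exceed the threshold.

3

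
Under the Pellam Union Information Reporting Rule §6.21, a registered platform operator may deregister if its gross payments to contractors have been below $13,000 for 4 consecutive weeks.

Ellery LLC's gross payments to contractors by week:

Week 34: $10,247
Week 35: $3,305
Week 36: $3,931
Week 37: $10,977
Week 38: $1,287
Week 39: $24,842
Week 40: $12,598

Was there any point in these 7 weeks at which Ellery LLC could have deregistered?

Weeks below $13,000: Week 34, Week 35, Week 36, Week 37, Week 38, Week 40.
Longest run of consecutive weeks below the threshold: 5.
5 ≥ 4, so Ellery LLC became eligible.

Yes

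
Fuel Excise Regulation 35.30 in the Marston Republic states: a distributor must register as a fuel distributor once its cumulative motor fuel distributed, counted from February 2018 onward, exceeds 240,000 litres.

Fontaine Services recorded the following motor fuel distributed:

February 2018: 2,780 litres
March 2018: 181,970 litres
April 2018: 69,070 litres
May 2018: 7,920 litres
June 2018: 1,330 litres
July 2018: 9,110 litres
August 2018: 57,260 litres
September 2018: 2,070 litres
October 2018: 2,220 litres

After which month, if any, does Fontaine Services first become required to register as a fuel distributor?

April 2018

Through February 2018: 2,780 litres
Through March 2018: 184,750 litres
Through April 2018: 253,820 litres ← exceeds threshold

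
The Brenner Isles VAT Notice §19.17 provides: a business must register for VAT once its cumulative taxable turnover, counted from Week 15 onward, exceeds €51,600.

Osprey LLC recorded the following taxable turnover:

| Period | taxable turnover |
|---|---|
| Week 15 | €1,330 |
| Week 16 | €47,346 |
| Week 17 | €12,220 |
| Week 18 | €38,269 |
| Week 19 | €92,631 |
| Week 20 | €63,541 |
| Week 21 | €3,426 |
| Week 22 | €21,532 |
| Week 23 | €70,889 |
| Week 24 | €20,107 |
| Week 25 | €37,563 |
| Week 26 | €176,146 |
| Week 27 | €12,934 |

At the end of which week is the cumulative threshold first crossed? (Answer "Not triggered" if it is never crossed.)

Through Week 15: €1,330
Through Week 16: €48,676
Through Week 17: €60,896 ← exceeds threshold

Week 17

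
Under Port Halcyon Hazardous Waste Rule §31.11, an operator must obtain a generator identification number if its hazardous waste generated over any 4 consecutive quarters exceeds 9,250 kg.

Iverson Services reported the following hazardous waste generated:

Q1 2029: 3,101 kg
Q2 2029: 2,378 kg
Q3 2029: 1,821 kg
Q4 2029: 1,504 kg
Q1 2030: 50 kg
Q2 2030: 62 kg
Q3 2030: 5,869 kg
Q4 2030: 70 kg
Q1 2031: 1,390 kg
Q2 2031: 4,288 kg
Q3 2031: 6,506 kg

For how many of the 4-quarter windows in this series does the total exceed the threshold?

Q1 2029–Q4 2029: 3,101 kg + 2,378 kg + 1,821 kg + 1,504 kg = 8,804 kg (under)
Q2 2029–Q1 2030: 2,378 kg + 1,821 kg + 1,504 kg + 50 kg = 5,753 kg (under)
Q3 2029–Q2 2030: 1,821 kg + 1,504 kg + 50 kg + 62 kg = 3,437 kg (under)
Q4 2029–Q3 2030: 1,504 kg + 50 kg + 62 kg + 5,869 kg = 7,485 kg (under)
Q1 2030–Q4 2030: 50 kg + 62 kg + 5,869 kg + 70 kg = 6,051 kg (under)
Q2 2030–Q1 2031: 62 kg + 5,869 kg + 70 kg + 1,390 kg = 7,391 kg (under)
Q3 2030–Q2 2031: 5,869 kg + 70 kg + 1,390 kg + 4,288 kg = 11,617 kg (over)
Q4 2030–Q3 2031: 70 kg + 1,390 kg + 4,288 kg + 6,506 kg = 12,254 kg (over)
2 windows exceed the threshold.

2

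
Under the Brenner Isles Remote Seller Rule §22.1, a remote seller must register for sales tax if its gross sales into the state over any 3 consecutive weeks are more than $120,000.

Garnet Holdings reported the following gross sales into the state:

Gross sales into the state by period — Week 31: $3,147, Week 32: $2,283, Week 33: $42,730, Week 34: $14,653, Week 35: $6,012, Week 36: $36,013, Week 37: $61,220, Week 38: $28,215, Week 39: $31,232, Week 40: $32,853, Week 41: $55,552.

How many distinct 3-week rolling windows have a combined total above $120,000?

2

Week 31–Week 33: $3,147 + $2,283 + $42,730 = $48,160 (under)
Week 32–Week 34: $2,283 + $42,730 + $14,653 = $59,666 (under)
Week 33–Week 35: $42,730 + $14,653 + $6,012 = $63,395 (under)
Week 34–Week 36: $14,653 + $6,012 + $36,013 = $56,678 (under)
Week 35–Week 37: $6,012 + $36,013 + $61,220 = $103,245 (under)
Week 36–Week 38: $36,013 + $61,220 + $28,215 = $125,448 (over)
Week 37–Week 39: $61,220 + $28,215 + $31,232 = $120,667 (over)
Week 38–Week 40: $28,215 + $31,232 + $32,853 = $92,300 (under)
Week 39–Week 41: $31,232 + $32,853 + $55,552 = $119,637 (under)
2 windows exceed the threshold.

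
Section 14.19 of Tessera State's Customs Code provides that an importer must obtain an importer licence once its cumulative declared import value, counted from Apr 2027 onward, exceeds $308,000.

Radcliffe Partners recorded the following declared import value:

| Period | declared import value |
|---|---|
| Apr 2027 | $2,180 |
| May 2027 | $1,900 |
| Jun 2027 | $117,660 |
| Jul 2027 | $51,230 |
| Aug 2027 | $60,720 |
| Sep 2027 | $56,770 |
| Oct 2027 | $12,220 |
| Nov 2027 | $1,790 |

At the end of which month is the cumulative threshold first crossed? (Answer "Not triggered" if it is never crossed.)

Not triggered

Through Apr 2027: $2,180
Through May 2027: $4,080
Through Jun 2027: $121,740
Through Jul 2027: $172,970
Through Aug 2027: $233,690
Through Sep 2027: $290,460
Through Oct 2027: $302,680
Through Nov 2027: $304,470
Final cumulative total $304,470 ≤ $308,000; the threshold is never exceeded.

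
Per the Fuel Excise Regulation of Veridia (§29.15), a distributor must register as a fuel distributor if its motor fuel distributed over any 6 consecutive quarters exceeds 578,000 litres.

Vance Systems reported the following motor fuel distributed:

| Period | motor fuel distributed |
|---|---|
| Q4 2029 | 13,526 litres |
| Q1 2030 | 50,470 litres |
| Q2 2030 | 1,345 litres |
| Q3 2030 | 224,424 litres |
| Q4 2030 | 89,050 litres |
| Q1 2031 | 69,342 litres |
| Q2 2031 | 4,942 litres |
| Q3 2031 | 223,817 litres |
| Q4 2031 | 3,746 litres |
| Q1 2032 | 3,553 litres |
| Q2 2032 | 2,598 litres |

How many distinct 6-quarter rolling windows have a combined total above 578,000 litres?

Q4 2029–Q1 2031: 13,526 litres + 50,470 litres + 1,345 litres + 224,424 litres + 89,050 litres + 69,342 litres = 448,157 litres (under)
Q1 2030–Q2 2031: 50,470 litres + 1,345 litres + 224,424 litres + 89,050 litres + 69,342 litres + 4,942 litres = 439,573 litres (under)
Q2 2030–Q3 2031: 1,345 litres + 224,424 litres + 89,050 litres + 69,342 litres + 4,942 litres + 223,817 litres = 612,920 litres (over)
Q3 2030–Q4 2031: 224,424 litres + 89,050 litres + 69,342 litres + 4,942 litres + 223,817 litres + 3,746 litres = 615,321 litres (over)
Q4 2030–Q1 2032: 89,050 litres + 69,342 litres + 4,942 litres + 223,817 litres + 3,746 litres + 3,553 litres = 394,450 litres (under)
Q1 2031–Q2 2032: 69,342 litres + 4,942 litres + 223,817 litres + 3,746 litres + 3,553 litres + 2,598 litres = 307,998 litres (under)
2 windows exceed the threshold.

2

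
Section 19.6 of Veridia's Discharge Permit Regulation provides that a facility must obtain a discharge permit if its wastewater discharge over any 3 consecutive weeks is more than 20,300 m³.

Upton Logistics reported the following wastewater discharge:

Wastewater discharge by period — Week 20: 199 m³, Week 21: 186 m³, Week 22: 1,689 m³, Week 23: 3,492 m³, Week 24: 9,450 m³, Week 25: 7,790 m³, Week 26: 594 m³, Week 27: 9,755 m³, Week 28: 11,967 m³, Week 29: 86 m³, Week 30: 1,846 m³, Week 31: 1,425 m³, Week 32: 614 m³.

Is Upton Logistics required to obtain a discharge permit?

Week 20–Week 22: 199 m³ + 186 m³ + 1,689 m³ = 2,074 m³ (under)
Week 21–Week 23: 186 m³ + 1,689 m³ + 3,492 m³ = 5,367 m³ (under)
Week 22–Week 24: 1,689 m³ + 3,492 m³ + 9,450 m³ = 14,631 m³ (under)
Week 23–Week 25: 3,492 m³ + 9,450 m³ + 7,790 m³ = 20,732 m³ (over)
Week 24–Week 26: 9,450 m³ + 7,790 m³ + 594 m³ = 17,834 m³ (under)
Week 25–Week 27: 7,790 m³ + 594 m³ + 9,755 m³ = 18,139 m³ (under)
Week 26–Week 28: 594 m³ + 9,755 m³ + 11,967 m³ = 22,316 m³ (over)
Week 27–Week 29: 9,755 m³ + 11,967 m³ + 86 m³ = 21,808 m³ (over)
Week 28–Week 30: 11,967 m³ + 86 m³ + 1,846 m³ = 13,899 m³ (under)
Week 29–Week 31: 86 m³ + 1,846 m³ + 1,425 m³ = 3,357 m³ (under)
Week 30–Week 32: 1,846 m³ + 1,425 m³ + 614 m³ = 3,885 m³ (under)
At least one window exceeds 20,300 m³.

Yes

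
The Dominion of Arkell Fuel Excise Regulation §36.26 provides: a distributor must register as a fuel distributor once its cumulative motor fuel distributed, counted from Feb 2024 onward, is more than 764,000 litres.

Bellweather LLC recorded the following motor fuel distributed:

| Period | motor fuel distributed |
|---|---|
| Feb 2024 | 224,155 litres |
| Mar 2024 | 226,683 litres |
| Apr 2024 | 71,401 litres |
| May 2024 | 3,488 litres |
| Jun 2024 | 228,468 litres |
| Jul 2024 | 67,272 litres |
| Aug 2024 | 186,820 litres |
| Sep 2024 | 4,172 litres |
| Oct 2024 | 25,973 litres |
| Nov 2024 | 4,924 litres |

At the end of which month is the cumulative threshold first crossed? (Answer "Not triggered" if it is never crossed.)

Jul 2024

Through Feb 2024: 224,155 litres
Through Mar 2024: 450,838 litres
Through Apr 2024: 522,239 litres
Through May 2024: 525,727 litres
Through Jun 2024: 754,195 litres
Through Jul 2024: 821,467 litres ← exceeds threshold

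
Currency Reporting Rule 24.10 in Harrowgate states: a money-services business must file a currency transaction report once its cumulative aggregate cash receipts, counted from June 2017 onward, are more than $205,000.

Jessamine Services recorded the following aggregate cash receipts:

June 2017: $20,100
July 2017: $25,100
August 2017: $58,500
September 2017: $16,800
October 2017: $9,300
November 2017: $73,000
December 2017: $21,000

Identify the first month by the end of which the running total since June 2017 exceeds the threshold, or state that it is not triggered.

December 2017

Through June 2017: $20,100
Through July 2017: $45,200
Through August 2017: $103,700
Through September 2017: $120,500
Through October 2017: $129,800
Through November 2017: $202,800
Through December 2017: $223,800 ← exceeds threshold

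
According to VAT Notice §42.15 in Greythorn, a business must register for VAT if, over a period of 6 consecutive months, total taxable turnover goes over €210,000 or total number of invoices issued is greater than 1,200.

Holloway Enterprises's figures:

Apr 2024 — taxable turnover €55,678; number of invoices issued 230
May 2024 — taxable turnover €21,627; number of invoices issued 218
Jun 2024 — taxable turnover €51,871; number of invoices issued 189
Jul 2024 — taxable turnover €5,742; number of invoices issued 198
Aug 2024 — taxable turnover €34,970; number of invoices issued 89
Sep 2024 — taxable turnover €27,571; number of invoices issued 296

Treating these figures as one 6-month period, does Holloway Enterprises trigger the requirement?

Yes

Total taxable turnover: €55,678 + €21,627 + €51,871 + €5,742 + €34,970 + €27,571 = €197,459 (≤ €210,000).
Total number of invoices issued: 230 + 218 + 189 + 198 + 89 + 296 = 1,220 (> 1,200).
The test is 'or': at least one threshold is exceeded.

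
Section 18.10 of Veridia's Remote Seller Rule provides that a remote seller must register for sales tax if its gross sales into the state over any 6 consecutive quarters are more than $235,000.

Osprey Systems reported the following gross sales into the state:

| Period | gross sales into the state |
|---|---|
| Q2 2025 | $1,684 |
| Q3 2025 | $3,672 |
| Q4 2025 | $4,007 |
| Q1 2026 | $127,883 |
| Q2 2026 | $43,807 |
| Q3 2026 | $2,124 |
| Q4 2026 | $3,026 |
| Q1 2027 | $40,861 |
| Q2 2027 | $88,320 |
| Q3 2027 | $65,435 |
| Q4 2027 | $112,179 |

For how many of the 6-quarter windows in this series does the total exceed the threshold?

3

Q2 2025–Q3 2026: $1,684 + $3,672 + $4,007 + $127,883 + $43,807 + $2,124 = $183,177 (under)
Q3 2025–Q4 2026: $3,672 + $4,007 + $127,883 + $43,807 + $2,124 + $3,026 = $184,519 (under)
Q4 2025–Q1 2027: $4,007 + $127,883 + $43,807 + $2,124 + $3,026 + $40,861 = $221,708 (under)
Q1 2026–Q2 2027: $127,883 + $43,807 + $2,124 + $3,026 + $40,861 + $88,320 = $306,021 (over)
Q2 2026–Q3 2027: $43,807 + $2,124 + $3,026 + $40,861 + $88,320 + $65,435 = $243,573 (over)
Q3 2026–Q4 2027: $2,124 + $3,026 + $40,861 + $88,320 + $65,435 + $112,179 = $311,945 (over)
3 windows exceed the threshold.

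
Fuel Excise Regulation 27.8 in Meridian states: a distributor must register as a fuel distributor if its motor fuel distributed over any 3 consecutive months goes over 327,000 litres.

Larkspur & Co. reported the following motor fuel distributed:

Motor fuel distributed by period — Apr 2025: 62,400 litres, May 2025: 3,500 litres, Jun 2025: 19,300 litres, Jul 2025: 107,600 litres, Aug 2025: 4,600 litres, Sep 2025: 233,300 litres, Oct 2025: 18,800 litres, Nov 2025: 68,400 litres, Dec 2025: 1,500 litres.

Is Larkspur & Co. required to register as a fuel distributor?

Apr 2025–Jun 2025: 62,400 litres + 3,500 litres + 19,300 litres = 85,200 litres (under)
May 2025–Jul 2025: 3,500 litres + 19,300 litres + 107,600 litres = 130,400 litres (under)
Jun 2025–Aug 2025: 19,300 litres + 107,600 litres + 4,600 litres = 131,500 litres (under)
Jul 2025–Sep 2025: 107,600 litres + 4,600 litres + 233,300 litres = 345,500 litres (over)
Aug 2025–Oct 2025: 4,600 litres + 233,300 litres + 18,800 litres = 256,700 litres (under)
Sep 2025–Nov 2025: 233,300 litres + 18,800 litres + 68,400 litres = 320,500 litres (under)
Oct 2025–Dec 2025: 18,800 litres + 68,400 litres + 1,500 litres = 88,700 litres (under)
At least one window exceeds 327,000 litres.

Yes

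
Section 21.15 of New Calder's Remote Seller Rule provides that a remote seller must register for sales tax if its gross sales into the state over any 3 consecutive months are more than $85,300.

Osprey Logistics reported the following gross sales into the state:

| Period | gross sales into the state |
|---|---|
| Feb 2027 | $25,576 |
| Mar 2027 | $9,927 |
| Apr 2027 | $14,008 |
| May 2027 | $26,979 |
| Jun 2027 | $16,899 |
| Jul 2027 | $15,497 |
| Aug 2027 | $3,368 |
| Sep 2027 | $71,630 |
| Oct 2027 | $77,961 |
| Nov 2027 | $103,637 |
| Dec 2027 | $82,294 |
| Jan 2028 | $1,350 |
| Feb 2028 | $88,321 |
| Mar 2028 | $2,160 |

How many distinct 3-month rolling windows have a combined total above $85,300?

7

Feb 2027–Apr 2027: $25,576 + $9,927 + $14,008 = $49,511 (under)
Mar 2027–May 2027: $9,927 + $14,008 + $26,979 = $50,914 (under)
Apr 2027–Jun 2027: $14,008 + $26,979 + $16,899 = $57,886 (under)
May 2027–Jul 2027: $26,979 + $16,899 + $15,497 = $59,375 (under)
Jun 2027–Aug 2027: $16,899 + $15,497 + $3,368 = $35,764 (under)
Jul 2027–Sep 2027: $15,497 + $3,368 + $71,630 = $90,495 (over)
Aug 2027–Oct 2027: $3,368 + $71,630 + $77,961 = $152,959 (over)
Sep 2027–Nov 2027: $71,630 + $77,961 + $103,637 = $253,228 (over)
Oct 2027–Dec 2027: $77,961 + $103,637 + $82,294 = $263,892 (over)
Nov 2027–Jan 2028: $103,637 + $82,294 + $1,350 = $187,281 (over)
Dec 2027–Feb 2028: $82,294 + $1,350 + $88,321 = $171,965 (over)
Jan 2028–Mar 2028: $1,350 + $88,321 + $2,160 = $91,831 (over)
7 windows exceed the threshold.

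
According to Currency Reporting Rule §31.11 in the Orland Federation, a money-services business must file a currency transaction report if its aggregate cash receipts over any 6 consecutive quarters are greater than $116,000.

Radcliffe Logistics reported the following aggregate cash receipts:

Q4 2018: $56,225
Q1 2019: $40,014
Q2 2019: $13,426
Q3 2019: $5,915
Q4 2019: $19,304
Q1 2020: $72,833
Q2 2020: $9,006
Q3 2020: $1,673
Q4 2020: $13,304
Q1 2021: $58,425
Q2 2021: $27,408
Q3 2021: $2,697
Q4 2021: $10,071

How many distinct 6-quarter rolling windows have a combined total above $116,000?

6

Q4 2018–Q1 2020: $56,225 + $40,014 + $13,426 + $5,915 + $19,304 + $72,833 = $207,717 (over)
Q1 2019–Q2 2020: $40,014 + $13,426 + $5,915 + $19,304 + $72,833 + $9,006 = $160,498 (over)
Q2 2019–Q3 2020: $13,426 + $5,915 + $19,304 + $72,833 + $9,006 + $1,673 = $122,157 (over)
Q3 2019–Q4 2020: $5,915 + $19,304 + $72,833 + $9,006 + $1,673 + $13,304 = $122,035 (over)
Q4 2019–Q1 2021: $19,304 + $72,833 + $9,006 + $1,673 + $13,304 + $58,425 = $174,545 (over)
Q1 2020–Q2 2021: $72,833 + $9,006 + $1,673 + $13,304 + $58,425 + $27,408 = $182,649 (over)
Q2 2020–Q3 2021: $9,006 + $1,673 + $13,304 + $58,425 + $27,408 + $2,697 = $112,513 (under)
Q3 2020–Q4 2021: $1,673 + $13,304 + $58,425 + $27,408 + $2,697 + $10,071 = $113,578 (under)
6 windows exceed the threshold.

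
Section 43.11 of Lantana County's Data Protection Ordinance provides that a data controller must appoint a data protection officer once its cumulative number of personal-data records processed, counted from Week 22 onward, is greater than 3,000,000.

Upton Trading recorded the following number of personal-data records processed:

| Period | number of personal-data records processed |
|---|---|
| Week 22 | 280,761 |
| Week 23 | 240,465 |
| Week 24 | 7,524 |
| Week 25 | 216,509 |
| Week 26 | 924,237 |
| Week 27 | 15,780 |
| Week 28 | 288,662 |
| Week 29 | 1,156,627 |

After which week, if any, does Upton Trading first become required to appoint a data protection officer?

Through Week 22: 280,761
Through Week 23: 521,226
Through Week 24: 528,750
Through Week 25: 745,259
Through Week 26: 1,669,496
Through Week 27: 1,685,276
Through Week 28: 1,973,938
Through Week 29: 3,130,565 ← exceeds threshold

Week 29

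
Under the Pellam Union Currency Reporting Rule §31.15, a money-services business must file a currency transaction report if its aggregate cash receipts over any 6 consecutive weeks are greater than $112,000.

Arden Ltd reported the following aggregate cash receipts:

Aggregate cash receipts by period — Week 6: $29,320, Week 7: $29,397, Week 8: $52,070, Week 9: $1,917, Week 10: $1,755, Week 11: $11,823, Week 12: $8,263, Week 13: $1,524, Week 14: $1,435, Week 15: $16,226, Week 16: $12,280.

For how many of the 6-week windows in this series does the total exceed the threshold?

Week 6–Week 11: $29,320 + $29,397 + $52,070 + $1,917 + $1,755 + $11,823 = $126,282 (over)
Week 7–Week 12: $29,397 + $52,070 + $1,917 + $1,755 + $11,823 + $8,263 = $105,225 (under)
Week 8–Week 13: $52,070 + $1,917 + $1,755 + $11,823 + $8,263 + $1,524 = $77,352 (under)
Week 9–Week 14: $1,917 + $1,755 + $11,823 + $8,263 + $1,524 + $1,435 = $26,717 (under)
Week 10–Week 15: $1,755 + $11,823 + $8,263 + $1,524 + $1,435 + $16,226 = $41,026 (under)
Week 11–Week 16: $11,823 + $8,263 + $1,524 + $1,435 + $16,226 + $12,280 = $51,551 (under)
1 window exceeds the threshold.

1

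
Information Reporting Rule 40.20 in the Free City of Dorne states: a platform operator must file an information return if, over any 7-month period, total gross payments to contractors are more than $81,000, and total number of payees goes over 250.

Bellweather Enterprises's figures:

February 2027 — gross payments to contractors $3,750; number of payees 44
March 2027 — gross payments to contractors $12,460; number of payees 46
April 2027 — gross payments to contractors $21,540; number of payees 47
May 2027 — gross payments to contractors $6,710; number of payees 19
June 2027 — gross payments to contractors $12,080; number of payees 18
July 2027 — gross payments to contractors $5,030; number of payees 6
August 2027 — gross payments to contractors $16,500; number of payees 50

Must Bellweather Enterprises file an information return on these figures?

No

Total gross payments to contractors: $3,750 + $12,460 + $21,540 + $6,710 + $12,080 + $5,030 + $16,500 = $78,070 (≤ $81,000).
Total number of payees: 44 + 46 + 47 + 19 + 18 + 6 + 50 = 230 (≤ 250).
The test is 'and': the rule requires both, and at least one is not exceeded.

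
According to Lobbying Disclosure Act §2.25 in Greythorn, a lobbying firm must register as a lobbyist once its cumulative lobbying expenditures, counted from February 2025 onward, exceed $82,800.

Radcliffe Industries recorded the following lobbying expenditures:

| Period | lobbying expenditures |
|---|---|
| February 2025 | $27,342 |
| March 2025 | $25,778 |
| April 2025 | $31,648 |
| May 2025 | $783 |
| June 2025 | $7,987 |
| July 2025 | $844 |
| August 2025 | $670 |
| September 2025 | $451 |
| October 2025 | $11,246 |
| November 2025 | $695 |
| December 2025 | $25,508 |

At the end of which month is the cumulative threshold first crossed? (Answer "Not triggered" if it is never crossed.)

April 2025

Through February 2025: $27,342
Through March 2025: $53,120
Through April 2025: $84,768 ← exceeds threshold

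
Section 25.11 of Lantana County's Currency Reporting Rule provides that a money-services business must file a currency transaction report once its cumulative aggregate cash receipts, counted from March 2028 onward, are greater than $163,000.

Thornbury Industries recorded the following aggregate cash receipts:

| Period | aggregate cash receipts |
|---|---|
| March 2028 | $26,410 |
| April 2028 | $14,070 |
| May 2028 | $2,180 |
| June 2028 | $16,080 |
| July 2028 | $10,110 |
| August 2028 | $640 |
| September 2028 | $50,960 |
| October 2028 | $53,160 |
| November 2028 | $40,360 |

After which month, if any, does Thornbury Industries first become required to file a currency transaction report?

Through March 2028: $26,410
Through April 2028: $40,480
Through May 2028: $42,660
Through June 2028: $58,740
Through July 2028: $68,850
Through August 2028: $69,490
Through September 2028: $120,450
Through October 2028: $173,610 ← exceeds threshold

October 2028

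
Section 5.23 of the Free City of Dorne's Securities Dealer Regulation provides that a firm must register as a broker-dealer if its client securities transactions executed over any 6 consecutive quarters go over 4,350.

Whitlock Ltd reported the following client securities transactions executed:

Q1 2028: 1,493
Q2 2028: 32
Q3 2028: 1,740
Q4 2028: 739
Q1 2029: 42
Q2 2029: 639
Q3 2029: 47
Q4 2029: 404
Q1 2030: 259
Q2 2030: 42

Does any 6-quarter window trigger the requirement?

Q1 2028–Q2 2029: 1,493 + 32 + 1,740 + 739 + 42 + 639 = 4,685 (over)
Q2 2028–Q3 2029: 32 + 1,740 + 739 + 42 + 639 + 47 = 3,239 (under)
Q3 2028–Q4 2029: 1,740 + 739 + 42 + 639 + 47 + 404 = 3,611 (under)
Q4 2028–Q1 2030: 739 + 42 + 639 + 47 + 404 + 259 = 2,130 (under)
Q1 2029–Q2 2030: 42 + 639 + 47 + 404 + 259 + 42 = 1,433 (under)
At least one window exceeds 4,350.

Yes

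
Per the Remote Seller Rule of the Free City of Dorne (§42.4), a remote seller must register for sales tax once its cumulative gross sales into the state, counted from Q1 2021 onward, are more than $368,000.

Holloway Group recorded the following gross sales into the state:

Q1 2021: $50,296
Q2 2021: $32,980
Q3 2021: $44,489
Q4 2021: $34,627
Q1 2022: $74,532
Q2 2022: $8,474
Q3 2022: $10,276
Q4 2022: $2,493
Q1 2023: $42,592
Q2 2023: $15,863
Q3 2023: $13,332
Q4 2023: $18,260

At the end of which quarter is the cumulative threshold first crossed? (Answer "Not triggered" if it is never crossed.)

Not triggered

Through Q1 2021: $50,296
Through Q2 2021: $83,276
Through Q3 2021: $127,765
Through Q4 2021: $162,392
Through Q1 2022: $236,924
Through Q2 2022: $245,398
Through Q3 2022: $255,674
Through Q4 2022: $258,167
Through Q1 2023: $300,759
Through Q2 2023: $316,622
Through Q3 2023: $329,954
Through Q4 2023: $348,214
Final cumulative total $348,214 ≤ $368,000; the threshold is never exceeded.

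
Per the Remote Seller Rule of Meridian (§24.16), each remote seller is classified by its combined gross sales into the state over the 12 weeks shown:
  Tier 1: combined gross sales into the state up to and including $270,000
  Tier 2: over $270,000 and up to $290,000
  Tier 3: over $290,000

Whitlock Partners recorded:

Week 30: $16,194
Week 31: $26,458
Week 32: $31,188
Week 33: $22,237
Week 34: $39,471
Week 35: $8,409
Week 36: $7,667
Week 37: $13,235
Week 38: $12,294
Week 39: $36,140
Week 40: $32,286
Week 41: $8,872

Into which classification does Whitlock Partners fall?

Tier 1

Combined gross sales into the state: $16,194 + $26,458 + $31,188 + $22,237 + $39,471 + $8,409 + $7,667 + $13,235 + $12,294 + $36,140 + $32,286 + $8,872 = $254,451.
$254,451 ≤ $270,000, so Tier 1 applies.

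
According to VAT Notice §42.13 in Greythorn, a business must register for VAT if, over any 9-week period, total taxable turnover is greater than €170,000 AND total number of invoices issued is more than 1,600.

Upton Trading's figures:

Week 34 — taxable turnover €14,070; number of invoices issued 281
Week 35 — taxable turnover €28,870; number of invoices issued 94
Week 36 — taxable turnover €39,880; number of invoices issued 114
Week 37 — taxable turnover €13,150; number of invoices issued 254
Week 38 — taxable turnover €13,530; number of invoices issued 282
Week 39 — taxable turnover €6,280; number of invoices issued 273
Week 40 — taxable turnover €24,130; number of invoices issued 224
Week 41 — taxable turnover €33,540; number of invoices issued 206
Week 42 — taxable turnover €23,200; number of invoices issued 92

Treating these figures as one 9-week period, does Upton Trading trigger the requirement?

Total taxable turnover: €14,070 + €28,870 + €39,880 + €13,150 + €13,530 + €6,280 + €24,130 + €33,540 + €23,200 = €196,650 (> €170,000).
Total number of invoices issued: 281 + 94 + 114 + 254 + 282 + 273 + 224 + 206 + 92 = 1,820 (> 1,600).
The test is 'and': both thresholds are exceeded.

Yes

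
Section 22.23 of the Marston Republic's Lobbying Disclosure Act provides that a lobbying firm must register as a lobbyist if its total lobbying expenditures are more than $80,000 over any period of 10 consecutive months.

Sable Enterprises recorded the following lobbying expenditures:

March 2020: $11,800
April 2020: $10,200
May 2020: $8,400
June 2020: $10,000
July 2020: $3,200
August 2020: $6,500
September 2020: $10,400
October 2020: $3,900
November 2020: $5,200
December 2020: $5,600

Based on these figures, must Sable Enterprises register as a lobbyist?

Total lobbying expenditures: $11,800 + $10,200 + $8,400 + $10,000 + $3,200 + $6,500 + $10,400 + $3,900 + $5,200 + $5,600 = $75,200.
$75,200 ≤ $80,000, so the threshold is not exceeded.

No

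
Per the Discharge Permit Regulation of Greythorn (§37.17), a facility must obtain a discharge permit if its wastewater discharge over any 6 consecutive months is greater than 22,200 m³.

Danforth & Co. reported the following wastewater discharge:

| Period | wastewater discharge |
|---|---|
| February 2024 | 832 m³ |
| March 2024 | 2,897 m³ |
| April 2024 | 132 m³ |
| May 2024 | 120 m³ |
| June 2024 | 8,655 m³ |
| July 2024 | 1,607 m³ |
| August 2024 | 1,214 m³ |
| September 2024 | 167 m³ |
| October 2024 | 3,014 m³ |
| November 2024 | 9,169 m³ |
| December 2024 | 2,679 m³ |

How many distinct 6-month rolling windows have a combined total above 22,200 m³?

February 2024–July 2024: 832 m³ + 2,897 m³ + 132 m³ + 120 m³ + 8,655 m³ + 1,607 m³ = 14,243 m³ (under)
March 2024–August 2024: 2,897 m³ + 132 m³ + 120 m³ + 8,655 m³ + 1,607 m³ + 1,214 m³ = 14,625 m³ (under)
April 2024–September 2024: 132 m³ + 120 m³ + 8,655 m³ + 1,607 m³ + 1,214 m³ + 167 m³ = 11,895 m³ (under)
May 2024–October 2024: 120 m³ + 8,655 m³ + 1,607 m³ + 1,214 m³ + 167 m³ + 3,014 m³ = 14,777 m³ (under)
June 2024–November 2024: 8,655 m³ + 1,607 m³ + 1,214 m³ + 167 m³ + 3,014 m³ + 9,169 m³ = 23,826 m³ (over)
July 2024–December 2024: 1,607 m³ + 1,214 m³ + 167 m³ + 3,014 m³ + 9,169 m³ + 2,679 m³ = 17,850 m³ (under)
1 window exceeds the threshold.

1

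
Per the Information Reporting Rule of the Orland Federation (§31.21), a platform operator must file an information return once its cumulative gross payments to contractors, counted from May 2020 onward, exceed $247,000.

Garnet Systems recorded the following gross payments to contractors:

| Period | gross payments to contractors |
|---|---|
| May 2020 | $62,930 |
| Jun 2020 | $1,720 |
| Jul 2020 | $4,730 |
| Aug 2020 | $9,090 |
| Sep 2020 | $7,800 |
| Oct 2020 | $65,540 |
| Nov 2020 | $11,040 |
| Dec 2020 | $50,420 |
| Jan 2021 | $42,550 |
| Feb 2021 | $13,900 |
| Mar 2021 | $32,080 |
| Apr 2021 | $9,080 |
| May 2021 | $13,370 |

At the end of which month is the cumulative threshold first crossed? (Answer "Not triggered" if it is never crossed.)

Through May 2020: $62,930
Through Jun 2020: $64,650
Through Jul 2020: $69,380
Through Aug 2020: $78,470
Through Sep 2020: $86,270
Through Oct 2020: $151,810
Through Nov 2020: $162,850
Through Dec 2020: $213,270
Through Jan 2021: $255,820 ← exceeds threshold

Jan 2021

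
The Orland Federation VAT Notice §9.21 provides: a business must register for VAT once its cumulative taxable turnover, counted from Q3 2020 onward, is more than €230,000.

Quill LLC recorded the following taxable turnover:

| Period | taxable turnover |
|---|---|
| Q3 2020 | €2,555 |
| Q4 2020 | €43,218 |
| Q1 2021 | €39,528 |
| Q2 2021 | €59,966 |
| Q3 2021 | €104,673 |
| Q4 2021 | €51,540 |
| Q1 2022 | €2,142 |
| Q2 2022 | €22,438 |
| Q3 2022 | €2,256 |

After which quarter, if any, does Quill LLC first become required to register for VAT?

Through Q3 2020: €2,555
Through Q4 2020: €45,773
Through Q1 2021: €85,301
Through Q2 2021: €145,267
Through Q3 2021: €249,940 ← exceeds threshold

Q3 2021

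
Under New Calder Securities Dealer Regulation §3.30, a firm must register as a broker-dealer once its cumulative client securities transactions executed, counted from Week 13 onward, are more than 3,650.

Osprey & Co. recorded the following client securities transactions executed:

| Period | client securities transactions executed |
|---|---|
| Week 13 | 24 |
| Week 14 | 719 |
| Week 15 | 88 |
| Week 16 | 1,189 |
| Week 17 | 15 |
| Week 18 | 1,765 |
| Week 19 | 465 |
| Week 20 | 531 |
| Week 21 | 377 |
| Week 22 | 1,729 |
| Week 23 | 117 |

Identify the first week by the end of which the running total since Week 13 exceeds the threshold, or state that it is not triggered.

Week 18

Through Week 13: 24
Through Week 14: 743
Through Week 15: 831
Through Week 16: 2,020
Through Week 17: 2,035
Through Week 18: 3,800 ← exceeds threshold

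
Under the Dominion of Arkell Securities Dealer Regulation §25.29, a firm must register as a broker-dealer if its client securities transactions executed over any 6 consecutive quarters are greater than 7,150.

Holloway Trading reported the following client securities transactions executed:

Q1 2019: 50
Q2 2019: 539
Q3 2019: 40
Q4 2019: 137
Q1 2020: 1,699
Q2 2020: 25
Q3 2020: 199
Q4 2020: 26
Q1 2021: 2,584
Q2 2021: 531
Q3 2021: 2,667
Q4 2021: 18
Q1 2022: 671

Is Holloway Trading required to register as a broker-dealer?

Q1 2019–Q2 2020: 50 + 539 + 40 + 137 + 1,699 + 25 = 2,490 (under)
Q2 2019–Q3 2020: 539 + 40 + 137 + 1,699 + 25 + 199 = 2,639 (under)
Q3 2019–Q4 2020: 40 + 137 + 1,699 + 25 + 199 + 26 = 2,126 (under)
Q4 2019–Q1 2021: 137 + 1,699 + 25 + 199 + 26 + 2,584 = 4,670 (under)
Q1 2020–Q2 2021: 1,699 + 25 + 199 + 26 + 2,584 + 531 = 5,064 (under)
Q2 2020–Q3 2021: 25 + 199 + 26 + 2,584 + 531 + 2,667 = 6,032 (under)
Q3 2020–Q4 2021: 199 + 26 + 2,584 + 531 + 2,667 + 18 = 6,025 (under)
Q4 2020–Q1 2022: 26 + 2,584 + 531 + 2,667 + 18 + 671 = 6,497 (under)
No window exceeds 7,150.

No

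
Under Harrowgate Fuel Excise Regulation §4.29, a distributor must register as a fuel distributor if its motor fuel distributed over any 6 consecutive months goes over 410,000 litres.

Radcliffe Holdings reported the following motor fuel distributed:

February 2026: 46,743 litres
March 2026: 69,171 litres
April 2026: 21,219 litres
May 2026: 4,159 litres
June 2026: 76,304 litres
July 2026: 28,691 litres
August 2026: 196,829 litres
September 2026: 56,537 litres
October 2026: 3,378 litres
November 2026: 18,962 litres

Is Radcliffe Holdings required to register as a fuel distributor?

No

February 2026–July 2026: 46,743 litres + 69,171 litres + 21,219 litres + 4,159 litres + 76,304 litres + 28,691 litres = 246,287 litres (under)
March 2026–August 2026: 69,171 litres + 21,219 litres + 4,159 litres + 76,304 litres + 28,691 litres + 196,829 litres = 396,373 litres (under)
April 2026–September 2026: 21,219 litres + 4,159 litres + 76,304 litres + 28,691 litres + 196,829 litres + 56,537 litres = 383,739 litres (under)
May 2026–October 2026: 4,159 litres + 76,304 litres + 28,691 litres + 196,829 litres + 56,537 litres + 3,378 litres = 365,898 litres (under)
June 2026–November 2026: 76,304 litres + 28,691 litres + 196,829 litres + 56,537 litres + 3,378 litres + 18,962 litres = 380,701 litres (under)
No window exceeds 410,000 litres.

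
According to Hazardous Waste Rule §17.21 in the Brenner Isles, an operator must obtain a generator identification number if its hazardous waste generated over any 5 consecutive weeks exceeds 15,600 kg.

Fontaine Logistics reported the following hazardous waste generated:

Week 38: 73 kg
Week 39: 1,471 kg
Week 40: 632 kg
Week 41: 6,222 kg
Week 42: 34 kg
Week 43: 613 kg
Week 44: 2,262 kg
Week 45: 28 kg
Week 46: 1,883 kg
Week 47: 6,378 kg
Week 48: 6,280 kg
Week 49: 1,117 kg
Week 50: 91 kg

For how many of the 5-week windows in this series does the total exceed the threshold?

Week 38–Week 42: 73 kg + 1,471 kg + 632 kg + 6,222 kg + 34 kg = 8,432 kg (under)
Week 39–Week 43: 1,471 kg + 632 kg + 6,222 kg + 34 kg + 613 kg = 8,972 kg (under)
Week 40–Week 44: 632 kg + 6,222 kg + 34 kg + 613 kg + 2,262 kg = 9,763 kg (under)
Week 41–Week 45: 6,222 kg + 34 kg + 613 kg + 2,262 kg + 28 kg = 9,159 kg (under)
Week 42–Week 46: 34 kg + 613 kg + 2,262 kg + 28 kg + 1,883 kg = 4,820 kg (under)
Week 43–Week 47: 613 kg + 2,262 kg + 28 kg + 1,883 kg + 6,378 kg = 11,164 kg (under)
Week 44–Week 48: 2,262 kg + 28 kg + 1,883 kg + 6,378 kg + 6,280 kg = 16,831 kg (over)
Week 45–Week 49: 28 kg + 1,883 kg + 6,378 kg + 6,280 kg + 1,117 kg = 15,686 kg (over)
Week 46–Week 50: 1,883 kg + 6,378 kg + 6,280 kg + 1,117 kg + 91 kg = 15,749 kg (over)
3 windows exceed the threshold.

3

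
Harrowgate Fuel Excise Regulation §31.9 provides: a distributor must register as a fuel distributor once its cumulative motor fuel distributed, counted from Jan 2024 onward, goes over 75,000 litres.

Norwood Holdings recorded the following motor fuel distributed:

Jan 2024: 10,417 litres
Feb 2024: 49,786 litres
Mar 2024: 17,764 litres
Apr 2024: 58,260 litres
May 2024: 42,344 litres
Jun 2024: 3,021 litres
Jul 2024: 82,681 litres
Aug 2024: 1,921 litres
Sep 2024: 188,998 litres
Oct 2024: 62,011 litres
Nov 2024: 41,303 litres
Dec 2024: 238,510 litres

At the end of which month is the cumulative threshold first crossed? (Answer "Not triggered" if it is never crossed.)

Mar 2024

Through Jan 2024: 10,417 litres
Through Feb 2024: 60,203 litres
Through Mar 2024: 77,967 litres ← exceeds threshold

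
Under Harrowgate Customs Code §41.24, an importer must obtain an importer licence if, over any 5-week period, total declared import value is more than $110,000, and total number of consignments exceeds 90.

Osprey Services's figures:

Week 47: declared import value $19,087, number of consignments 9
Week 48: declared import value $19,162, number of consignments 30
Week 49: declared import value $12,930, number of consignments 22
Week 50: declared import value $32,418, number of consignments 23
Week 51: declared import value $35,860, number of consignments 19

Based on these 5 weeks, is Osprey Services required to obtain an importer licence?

Total declared import value: $19,087 + $19,162 + $12,930 + $32,418 + $35,860 = $119,457 (> $110,000).
Total number of consignments: 9 + 30 + 22 + 23 + 19 = 103 (> 90).
The test is 'and': both thresholds are exceeded.

Yes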